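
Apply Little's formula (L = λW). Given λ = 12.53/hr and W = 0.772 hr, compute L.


L = λW = 12.53·0.772 = 9.6732

Final: 9.6732


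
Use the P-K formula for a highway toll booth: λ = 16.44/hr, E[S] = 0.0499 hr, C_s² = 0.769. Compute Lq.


ρ = λ·E[S] = 16.44·0.0499 = 0.8204
Lq = ρ²(1+C_s²)/(2(1−ρ)) = 0.6730·(1+0.769)/(2·0.1796)
= 0.6730·1.7690/0.3593 = 3.31352

Final: 3.31352


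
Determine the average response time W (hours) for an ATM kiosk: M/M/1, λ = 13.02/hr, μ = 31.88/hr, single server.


W = 1/(μ−λ) = 1/(31.88 − 13.02) = 1/18.86 = 0.05302 hr

Final: 0.05302 hr


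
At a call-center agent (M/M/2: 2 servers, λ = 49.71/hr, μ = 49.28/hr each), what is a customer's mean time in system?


a = 1.0087; ρ = 0.5044; P₀ = 0.329467
Lq = P₀·a^c·ρ/(c!(1−ρ)²) = 0.34415
Wq = Lq/λ = 0.34415/49.71 = 0.006923 hr
W = Wq + 1/μ = 0.006923 + 0.02029 = 0.02722 hr

Final: 0.02722 hr


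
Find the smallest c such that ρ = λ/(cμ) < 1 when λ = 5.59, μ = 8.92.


Stability requires cμ > λ ⇔ c > λ/μ.
λ/μ = 5.59/8.92 = 0.6267
Minimum integer c = ⌊0.6267⌋ + 1 = 1
Check: 1·8.92 = 8.92 > 5.59, while 0·8.92 = 0.00 ≤ 5.59

Final: 1 servers


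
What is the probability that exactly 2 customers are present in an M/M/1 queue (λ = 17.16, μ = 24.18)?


ρ = 17.16/24.18 = 0.7097
P_n = (1−ρ)·ρ^n = (1 − 0.7097)·0.7097^2 = 0.2903·0.503642 = 0.146219

Final: 0.146219


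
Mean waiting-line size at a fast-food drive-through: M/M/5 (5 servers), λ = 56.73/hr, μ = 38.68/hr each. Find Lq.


a = λ/μ = 1.4666; ρ = a/5 = 0.2933
P₀ = 0.230372
Lq = P₀·a^c·ρ / (c!·(1−ρ)²) = 0.230372·6.78628·0.2933/(120·0.49938)
= 0.007652

Final: 0.007652


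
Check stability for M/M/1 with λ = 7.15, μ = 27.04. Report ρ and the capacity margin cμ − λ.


Total capacity cμ = 1·27.04 = 27.04/hr
ρ = λ/(cμ) = 7.15/27.04 = 0.2644
Stable ⇔ ρ < 1: YES
Spare capacity = cμ − λ = 27.04 − 7.15 = 19.89/hr

Final: ρ = 0.2644; stable; margin = 19.89/hr


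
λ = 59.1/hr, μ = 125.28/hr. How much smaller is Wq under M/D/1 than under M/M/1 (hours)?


ρ = 59.1/125.28 = 0.4717
Wq(M/M/1) = ρ/(μ−λ) = 0.4717/66.18 = 0.007128 hr
Wq(M/D/1) = ρ/(2(μ−λ)) = 0.003564 hr
Savings = 0.007128 − 0.003564 = 0.003564 hr

Final: 0.003564 hr


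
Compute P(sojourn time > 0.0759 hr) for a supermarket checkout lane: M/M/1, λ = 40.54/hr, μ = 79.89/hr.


W ~ Exponential(μ−λ) for M/M/1.
μ − λ = 79.89 − 40.54 = 39.3500
P(W > t) = e^{−(μ−λ)t} = e^{−2.9867} = 0.050455

Final: 0.050455


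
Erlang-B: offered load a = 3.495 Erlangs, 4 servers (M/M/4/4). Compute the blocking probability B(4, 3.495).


B(c,a) = (a^c/c!) / Σ_{k=0}^{c} a^k/k!
a^4/4! = 6.216951
Σ terms (k=0..4): 1.00000 + 3.49500 + 6.10751 + 7.11525 + 6.21695 = 23.934716
B = 6.216951/23.934716 = 0.259746

Final: 0.259746


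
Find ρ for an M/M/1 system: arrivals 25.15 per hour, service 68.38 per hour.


ρ = λ/μ = 25.15/68.38 = 0.3678

Final: 0.3678


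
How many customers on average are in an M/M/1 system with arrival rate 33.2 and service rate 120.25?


ρ = λ/μ = 33.2/120.25 = 0.2761
L = ρ/(1−ρ) = 0.2761/(1 − 0.2761) = 0.2761/0.7239 = 0.3814

Final: 0.3814


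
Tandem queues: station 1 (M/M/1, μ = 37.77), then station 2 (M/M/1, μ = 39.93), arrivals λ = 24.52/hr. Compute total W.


Each node sees arrival rate λ = 24.52/hr (tandem ⇒ throughput preserved).
W₁ = 1/(μ₁−λ) = 1/(37.77−24.52) = 0.07547 hr
W₂ = 1/(μ₂−λ) = 1/(39.93−24.52) = 0.06489 hr
W_total = W₁ + W₂ = 0.07547 + 0.06489 = 0.14036 hr

Final: 0.14036 hr


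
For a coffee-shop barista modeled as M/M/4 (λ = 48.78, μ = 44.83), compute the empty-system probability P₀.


a = λ/μ = 48.78/44.83 = 1.0881; ρ = a/c = 0.2720
Σ_{k=0}^{3} a^k/k! (terms k=0..3) = 1.00000 + 1.08811 + 0.59199 + 0.21472 = 2.89482
Tail: a^4/(4!(1−ρ)) = 1.40182/(24·0.7280) = 0.08024
P₀ = 1/(2.89482 + 0.08024) = 1/2.97506 = 0.336128

Final: 0.336128


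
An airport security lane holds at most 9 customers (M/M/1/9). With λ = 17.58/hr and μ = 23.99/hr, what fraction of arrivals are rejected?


ρ = λ/μ = 17.58/23.99 = 0.7328
P_K = (1−ρ)ρ^K/(1−ρ^(K+1)) = (0.2672·0.060939)/(1 − 0.044657)
= 0.016283/0.955343 = 0.017044

Final: 0.017044


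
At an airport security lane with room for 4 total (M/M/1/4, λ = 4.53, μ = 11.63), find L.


ρ = 4.53/11.63 = 0.3895
L = ρ[1 − (K+1)ρ^K + Kρ^(K+1)] / [(1−ρ)(1−ρ^(K+1))]
Numerator: 0.3895·(1 − 5·0.023018 + 4·0.008966) = 0.358650
Denominator: (0.6105)·(0.991034) = 0.605017
L = 0.358650/0.605017 = 0.5928

Final: 0.5928


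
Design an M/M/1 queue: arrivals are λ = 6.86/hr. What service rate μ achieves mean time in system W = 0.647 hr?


W = 1/(μ−λ) ⇒ μ − λ = 1/W = 1/0.647 = 1.5456
μ = λ + 1/W = 6.86 + 1.5456 = 8.4056 per hr

Final: 8.4056 /hr


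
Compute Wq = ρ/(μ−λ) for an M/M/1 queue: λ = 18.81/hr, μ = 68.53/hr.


ρ = 18.81/68.53 = 0.2745
Wq = ρ/(μ−λ) = 0.2745/(68.53 − 18.81) = 0.2745/49.72 = 0.005520 hr

Final: 0.005520 hr


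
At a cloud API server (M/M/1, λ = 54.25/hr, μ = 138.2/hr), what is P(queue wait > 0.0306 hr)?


ρ = 54.25/138.2 = 0.3925
P(Wq > t) = ρ·e^{−(μ−λ)t} = 0.3925·e^{−2.5689}
= 0.3925·0.076622 = 0.030078

Final: 0.030078


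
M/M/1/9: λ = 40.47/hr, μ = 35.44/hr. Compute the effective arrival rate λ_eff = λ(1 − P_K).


ρ = 1.1419; P_K = (1−ρ)ρ^9/(1−ρ^10) = 0.169152
λ_eff = λ(1 − P_K) = 40.47·(1 − 0.169152) = 40.47·0.830848 = 33.6244 /hr

Final: 33.6244 /hr


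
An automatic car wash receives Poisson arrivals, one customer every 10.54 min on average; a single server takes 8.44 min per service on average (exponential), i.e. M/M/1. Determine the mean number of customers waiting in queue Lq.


λ = 60/10.54 = 5.6926 /hr
μ = 60/8.44 = 7.1090 /hr
ρ = λ/μ = 5.6926/7.1090 = 0.8008
Lq = ρ²/(1−ρ) = 0.6412/0.1992 = 3.2183

Final: 3.2183


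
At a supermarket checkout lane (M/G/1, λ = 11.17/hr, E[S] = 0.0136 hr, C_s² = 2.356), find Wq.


ρ = λ·E[S] = 11.17·0.0136 = 0.1519
E[S²] = E[S]²(1+C_s²) = 0.0136²·(1+2.356) = 0.0006207
Wq = λ·E[S²]/(2(1−ρ)) = 11.17·0.0006207/(2·0.8481) = 0.004088 hr

Final: 0.004088 hr


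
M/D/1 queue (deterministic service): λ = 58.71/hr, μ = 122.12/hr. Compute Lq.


ρ = 58.71/122.12 = 0.4808
M/D/1: Lq = ρ²/(2(1−ρ)) = 0.2311/(2·0.5192) = 0.22256

Final: 0.22256


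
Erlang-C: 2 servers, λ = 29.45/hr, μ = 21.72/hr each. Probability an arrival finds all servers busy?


a = λ/μ = 1.3559; ρ = a/2 = 0.6779
P₀ = 0.191933 (from M/M/c formula)
C(c,a) = [a^c/(c!(1−ρ))]·P₀ = [1.83845/(2·0.3221)]·0.191933
= 2.85426·0.191933 = 0.547826

Final: 0.547826


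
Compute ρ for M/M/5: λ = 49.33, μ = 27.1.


ρ = λ/(cμ) = 49.33/(5·27.1) = 49.33/135.50 = 0.3641

Final: 0.3641


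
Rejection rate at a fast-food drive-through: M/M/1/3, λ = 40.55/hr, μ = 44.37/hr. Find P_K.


ρ = λ/μ = 40.55/44.37 = 0.9139
P_K = (1−ρ)ρ^K/(1−ρ^(K+1)) = (0.08609·0.763316)/(1 − 0.697599)
= 0.065717/0.302401 = 0.217318

Final: 0.217318


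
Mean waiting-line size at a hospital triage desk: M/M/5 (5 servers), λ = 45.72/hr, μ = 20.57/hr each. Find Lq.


a = λ/μ = 2.2227; ρ = a/5 = 0.4445
P₀ = 0.106912
Lq = P₀·a^c·ρ / (c!·(1−ρ)²) = 0.106912·54.24499·0.4445/(120·0.30855)
= 0.06963

Final: 0.06963


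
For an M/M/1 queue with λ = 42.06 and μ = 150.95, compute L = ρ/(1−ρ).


ρ = λ/μ = 42.06/150.95 = 0.2786
L = ρ/(1−ρ) = 0.2786/(1 − 0.2786) = 0.2786/0.7214 = 0.3863

Final: 0.3863


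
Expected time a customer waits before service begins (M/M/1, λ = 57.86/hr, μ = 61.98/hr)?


ρ = 57.86/61.98 = 0.9335
Wq = ρ/(μ−λ) = 0.9335/(61.98 − 57.86) = 0.9335/4.12 = 0.2266 hr

Final: 0.2266 hr


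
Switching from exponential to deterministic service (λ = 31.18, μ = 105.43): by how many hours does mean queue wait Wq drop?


ρ = 31.18/105.43 = 0.2957
Wq(M/M/1) = ρ/(μ−λ) = 0.2957/74.25 = 0.003983 hr
Wq(M/D/1) = ρ/(2(μ−λ)) = 0.001992 hr
Savings = 0.003983 − 0.001992 = 0.001992 hr

Final: 0.001992 hr


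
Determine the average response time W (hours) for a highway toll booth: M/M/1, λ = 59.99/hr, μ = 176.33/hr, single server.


W = 1/(μ−λ) = 1/(176.33 − 59.99) = 1/116.34 = 0.008595 hr

Final: 0.008595 hr


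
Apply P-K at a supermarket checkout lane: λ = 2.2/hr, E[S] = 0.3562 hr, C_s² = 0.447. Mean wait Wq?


ρ = λ·E[S] = 2.2·0.3562 = 0.7836
E[S²] = E[S]²(1+C_s²) = 0.3562²·(1+0.447) = 0.183593
Wq = λ·E[S²]/(2(1−ρ)) = 2.2·0.183593/(2·0.2164) = 0.93341 hr

Final: 0.93341 hr


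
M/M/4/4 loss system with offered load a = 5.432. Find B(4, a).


B(c,a) = (a^c/c!) / Σ_{k=0}^{c} a^k/k!
a^4/4! = 36.276702
Σ terms (k=0..4): 1.00000 + 5.43200 + 14.75331 + 26.71333 + 36.27670 = 84.175345
B = 36.276702/84.175345 = 0.430966

Final: 0.430966


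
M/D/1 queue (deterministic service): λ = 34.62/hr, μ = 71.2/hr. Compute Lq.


ρ = 34.62/71.2 = 0.4862
M/D/1: Lq = ρ²/(2(1−ρ)) = 0.2364/(2·0.5138) = 0.23009

Final: 0.23009


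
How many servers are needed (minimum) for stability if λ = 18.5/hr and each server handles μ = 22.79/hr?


Stability requires cμ > λ ⇔ c > λ/μ.
λ/μ = 18.5/22.79 = 0.8118
Minimum integer c = ⌊0.8118⌋ + 1 = 1
Check: 1·22.79 = 22.79 > 18.5, while 0·22.79 = 0.00 ≤ 18.5

Final: 1 servers


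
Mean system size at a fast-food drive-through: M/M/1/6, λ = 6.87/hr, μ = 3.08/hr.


ρ = 6.87/3.08 = 2.2305
L = ρ[1 − (K+1)ρ^K + Kρ^(K+1)] / [(1−ρ)(1−ρ^(K+1))]
Numerator: 2.2305·(1 − 7·123.150484 + 6·274.689554) = 1755.606048
Denominator: (-1.2305)·(-273.689554) = 336.780328
L = 1755.606048/336.780328 = 5.2129

Final: 5.2129


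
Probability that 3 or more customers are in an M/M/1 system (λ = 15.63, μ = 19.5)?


ρ = 15.63/19.5 = 0.8015
P(N ≥ n) = ρ^n = 0.8015^3 = 0.514960

Final: 0.514960


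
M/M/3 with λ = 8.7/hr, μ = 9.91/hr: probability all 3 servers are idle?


a = λ/μ = 8.7/9.91 = 0.8779; ρ = a/c = 0.2926
Σ_{k=0}^{2} a^k/k! (terms k=0..2) = 1.00000 + 0.87790 + 0.38536 = 2.26326
Tail: a^3/(3!(1−ρ)) = 0.67661/(6·0.7074) = 0.15942
P₀ = 1/(2.26326 + 0.15942) = 1/2.42268 = 0.412767

Final: 0.412767


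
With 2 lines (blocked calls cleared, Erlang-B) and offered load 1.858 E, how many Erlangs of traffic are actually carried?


B(2,1.858) = 0.376538 (Erlang-B)
Carried load = a(1 − B) = 1.858·(1 − 0.376538) = 1.858·0.623462 = 1.1584 E

Final: 1.1584 Erlangs


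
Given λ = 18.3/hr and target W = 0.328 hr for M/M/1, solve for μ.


W = 1/(μ−λ) ⇒ μ − λ = 1/W = 1/0.328 = 3.0488
μ = λ + 1/W = 18.3 + 3.0488 = 21.3488 per hr

Final: 21.3488 /hr


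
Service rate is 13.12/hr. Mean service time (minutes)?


Mean service time = 1/μ = 1/13.12 hour = 0.07622 hour
In minutes: 0.07622 × 60 = 4.5732 min

Final: 4.5732 min


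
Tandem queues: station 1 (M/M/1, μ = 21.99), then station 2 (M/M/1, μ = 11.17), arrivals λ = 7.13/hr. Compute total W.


Each node sees arrival rate λ = 7.13/hr (tandem ⇒ throughput preserved).
W₁ = 1/(μ₁−λ) = 1/(21.99−7.13) = 0.06729 hr
W₂ = 1/(μ₂−λ) = 1/(11.17−7.13) = 0.24752 hr
W_total = W₁ + W₂ = 0.06729 + 0.24752 = 0.31482 hr

Final: 0.31482 hr


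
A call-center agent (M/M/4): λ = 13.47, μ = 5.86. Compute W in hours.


a = 2.2986; ρ = 0.5747; P₀ = 0.093462
Lq = P₀·a^c·ρ/(c!(1−ρ)²) = 0.34533
Wq = Lq/λ = 0.34533/13.47 = 0.02564 hr
W = Wq + 1/μ = 0.02564 + 0.17065 = 0.19629 hr

Final: 0.19629 hr


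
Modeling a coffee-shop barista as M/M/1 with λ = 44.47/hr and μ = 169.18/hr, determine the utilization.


ρ = λ/μ = 44.47/169.18 = 0.2629

Final: 0.2629


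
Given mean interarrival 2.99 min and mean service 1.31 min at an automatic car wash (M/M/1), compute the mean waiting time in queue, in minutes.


λ = 60/2.99 = 20.0669 /hr
μ = 60/1.31 = 45.8015 /hr
ρ = λ/μ = 20.0669/45.8015 = 0.4381
Wq = ρ/(μ−λ) = 0.4381/(45.8015−20.0669) = 0.01702 hr
In minutes: 0.01702·60 = 1.021 min

Final: 1.021 min


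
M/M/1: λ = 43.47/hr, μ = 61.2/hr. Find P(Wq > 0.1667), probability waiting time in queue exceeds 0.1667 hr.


ρ = 43.47/61.2 = 0.7103
P(Wq > t) = ρ·e^{−(μ−λ)t} = 0.7103·e^{−2.9556}
= 0.7103·0.052048 = 0.036969

Final: 0.036969


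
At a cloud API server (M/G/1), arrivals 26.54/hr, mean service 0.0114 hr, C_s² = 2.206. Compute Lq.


ρ = λ·E[S] = 26.54·0.0114 = 0.3026
Lq = ρ²(1+C_s²)/(2(1−ρ)) = 0.09154·(1+2.206)/(2·0.6974)
= 0.09154·3.2060/1.3949 = 0.21040

Final: 0.21040


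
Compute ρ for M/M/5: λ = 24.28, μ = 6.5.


ρ = λ/(cμ) = 24.28/(5·6.5) = 24.28/32.50 = 0.7471

Final: 0.7471


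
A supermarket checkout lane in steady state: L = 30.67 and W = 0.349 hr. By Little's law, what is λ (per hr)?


λ = L/W = 30.67/0.349 = 87.8797 /hr

Final: 87.8797 /hr


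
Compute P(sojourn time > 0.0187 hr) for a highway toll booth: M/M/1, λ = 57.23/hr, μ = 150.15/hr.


W ~ Exponential(μ−λ) for M/M/1.
μ − λ = 150.15 − 57.23 = 92.9200
P(W > t) = e^{−(μ−λ)t} = e^{−1.7376} = 0.175941

Final: 0.175941


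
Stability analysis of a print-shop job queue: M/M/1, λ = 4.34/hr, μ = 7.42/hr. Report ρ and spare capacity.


Total capacity cμ = 1·7.42 = 7.42/hr
ρ = λ/(cμ) = 4.34/7.42 = 0.5849
Stable ⇔ ρ < 1: YES
Spare capacity = cμ − λ = 7.42 − 4.34 = 3.08/hr

Final: ρ = 0.5849; stable; margin = 3.08/hr


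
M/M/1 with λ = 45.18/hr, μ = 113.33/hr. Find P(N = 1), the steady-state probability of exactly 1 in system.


ρ = 45.18/113.33 = 0.3987
P_n = (1−ρ)·ρ^n = (1 − 0.3987)·0.3987^1 = 0.6013·0.398659 = 0.239730

Final: 0.239730


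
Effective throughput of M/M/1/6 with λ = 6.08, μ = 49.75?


ρ = 0.1222; P_K = (1−ρ)ρ^6/(1−ρ^7) = 0.000002925
λ_eff = λ(1 − P_K) = 6.08·(1 − 0.000002925) = 6.08·0.999997 = 6.0800 /hr

Final: 6.0800 /hr


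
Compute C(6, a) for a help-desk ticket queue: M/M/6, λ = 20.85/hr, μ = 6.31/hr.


a = λ/μ = 3.3043; ρ = a/6 = 0.5507
P₀ = 0.035652 (from M/M/c formula)
C(c,a) = [a^c/(c!(1−ρ))]·P₀ = [1301.54803/(720·0.4493)]·0.035652
= 4.02350·0.035652 = 0.143444

Final: 0.143444


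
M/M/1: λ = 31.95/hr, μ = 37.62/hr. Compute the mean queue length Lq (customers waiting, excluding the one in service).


ρ = 31.95/37.62 = 0.8493
Lq = ρ²/(1−ρ) = 0.7213/0.1507 = 4.7856

Final: 4.7856


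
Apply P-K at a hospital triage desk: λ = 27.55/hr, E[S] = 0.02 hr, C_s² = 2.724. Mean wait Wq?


ρ = λ·E[S] = 27.55·0.02 = 0.5510
E[S²] = E[S]²(1+C_s²) = 0.02²·(1+2.724) = 0.001490
Wq = λ·E[S²]/(2(1−ρ)) = 27.55·0.001490/(2·0.4490) = 0.04570 hr

Final: 0.04570 hr


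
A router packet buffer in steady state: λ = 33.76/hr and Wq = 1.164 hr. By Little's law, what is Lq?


Lq = λWq = 33.76·1.164 = 39.2966

Final: 39.2966


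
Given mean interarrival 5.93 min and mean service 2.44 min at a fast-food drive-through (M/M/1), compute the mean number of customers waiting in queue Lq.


λ = 60/5.93 = 10.1180 /hr
μ = 60/2.44 = 24.5902 /hr
ρ = λ/μ = 10.1180/24.5902 = 0.4115
Lq = ρ²/(1−ρ) = 0.1693/0.5885 = 0.2877

Final: 0.2877


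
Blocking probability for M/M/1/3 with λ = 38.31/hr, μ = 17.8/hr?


ρ = λ/μ = 38.31/17.8 = 2.1522
P_K = (1−ρ)ρ^K/(1−ρ^(K+1)) = (-1.1522·9.969571)/(1 − 21.456980)
= -11.487410/-20.456980 = 0.561540

Final: 0.561540


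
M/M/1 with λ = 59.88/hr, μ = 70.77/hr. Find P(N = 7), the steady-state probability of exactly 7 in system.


ρ = 59.88/70.77 = 0.8461
P_n = (1−ρ)·ρ^n = (1 − 0.8461)·0.8461^7 = 0.1539·0.310476 = 0.047776

Final: 0.047776


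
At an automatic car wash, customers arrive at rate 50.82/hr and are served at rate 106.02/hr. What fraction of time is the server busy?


ρ = λ/μ = 50.82/106.02 = 0.4793

Final: 0.4793


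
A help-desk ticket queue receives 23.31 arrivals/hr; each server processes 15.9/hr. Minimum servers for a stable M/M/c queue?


Stability requires cμ > λ ⇔ c > λ/μ.
λ/μ = 23.31/15.9 = 1.4660
Minimum integer c = ⌊1.4660⌋ + 1 = 2
Check: 2·15.9 = 31.80 > 23.31, while 1·15.9 = 15.90 ≤ 23.31

Final: 2 servers


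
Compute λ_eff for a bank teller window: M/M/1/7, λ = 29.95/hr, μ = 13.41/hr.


ρ = 2.2334; P_K = (1−ρ)ρ^7/(1−ρ^8) = 0.553147
λ_eff = λ(1 − P_K) = 29.95·(1 − 0.553147) = 29.95·0.446853 = 13.3832 /hr

Final: 13.3832 /hr


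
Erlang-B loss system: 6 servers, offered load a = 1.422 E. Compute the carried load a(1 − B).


B(6,1.422) = 0.002772 (Erlang-B)
Carried load = a(1 − B) = 1.422·(1 − 0.002772) = 1.422·0.997228 = 1.4181 E

Final: 1.4181 Erlangs


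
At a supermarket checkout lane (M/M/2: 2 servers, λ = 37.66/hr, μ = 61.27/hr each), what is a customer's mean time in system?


a = 0.6147; ρ = 0.3073; P₀ = 0.529838
Lq = P₀·a^c·ρ/(c!(1−ρ)²) = 0.06411
Wq = Lq/λ = 0.06411/37.66 = 0.001702 hr
W = Wq + 1/μ = 0.001702 + 0.01632 = 0.01802 hr

Final: 0.01802 hr


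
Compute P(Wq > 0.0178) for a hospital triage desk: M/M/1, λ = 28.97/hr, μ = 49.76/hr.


ρ = 28.97/49.76 = 0.5822
P(Wq > t) = ρ·e^{−(μ−λ)t} = 0.5822·e^{−0.3701}
= 0.5822·0.690692 = 0.402117

Final: 0.402117


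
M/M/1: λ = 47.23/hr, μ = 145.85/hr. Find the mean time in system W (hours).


W = 1/(μ−λ) = 1/(145.85 − 47.23) = 1/98.62 = 0.01014 hr

Final: 0.01014 hr


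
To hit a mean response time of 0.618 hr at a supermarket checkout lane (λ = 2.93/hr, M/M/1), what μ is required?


W = 1/(μ−λ) ⇒ μ − λ = 1/W = 1/0.618 = 1.6181
μ = λ + 1/W = 2.93 + 1.6181 = 4.5481 per hr

Final: 4.5481 /hr


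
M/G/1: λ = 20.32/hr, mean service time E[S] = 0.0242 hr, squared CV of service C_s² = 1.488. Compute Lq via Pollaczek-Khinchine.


ρ = λ·E[S] = 20.32·0.0242 = 0.4917
Lq = ρ²(1+C_s²)/(2(1−ρ)) = 0.2418·(1+1.488)/(2·0.5083)
= 0.2418·2.4880/1.0165 = 0.59186

Final: 0.59186


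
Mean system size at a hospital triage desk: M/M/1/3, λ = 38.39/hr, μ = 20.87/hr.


ρ = 38.39/20.87 = 1.8395
L = ρ[1 − (K+1)ρ^K + Kρ^(K+1)] / [(1−ρ)(1−ρ^(K+1))]
Numerator: 1.8395·(1 − 4·6.224249 + 3·11.449398) = 19.224793
Denominator: (-0.8395)·(-10.449398) = 8.772087
L = 19.224793/8.772087 = 2.1916

Final: 2.1916


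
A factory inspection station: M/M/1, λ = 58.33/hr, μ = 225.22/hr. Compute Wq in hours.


ρ = 58.33/225.22 = 0.2590
Wq = ρ/(μ−λ) = 0.2590/(225.22 − 58.33) = 0.2590/166.89 = 0.001552 hr

Final: 0.001552 hr


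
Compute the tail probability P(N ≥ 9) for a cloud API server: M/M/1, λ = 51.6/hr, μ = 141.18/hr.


ρ = 51.6/141.18 = 0.3655
P(N ≥ n) = ρ^n = 0.3655^9 = 0.0001164

Final: 0.0001164


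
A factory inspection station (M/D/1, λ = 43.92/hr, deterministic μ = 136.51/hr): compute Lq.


ρ = 43.92/136.51 = 0.3217
M/D/1: Lq = ρ²/(2(1−ρ)) = 0.1035/(2·0.6783) = 0.07631

Final: 0.07631


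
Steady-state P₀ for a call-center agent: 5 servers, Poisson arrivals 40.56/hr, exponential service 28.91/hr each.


a = λ/μ = 40.56/28.91 = 1.4030; ρ = a/c = 0.2806
Σ_{k=0}^{4} a^k/k! (terms k=0..4) = 1.00000 + 1.40297 + 0.98417 + 0.46025 + 0.16143 = 4.00883
Tail: a^5/(5!(1−ρ)) = 5.43562/(120·0.7194) = 0.06296
P₀ = 1/(4.00883 + 0.06296) = 1/4.07179 = 0.245592

Final: 0.245592


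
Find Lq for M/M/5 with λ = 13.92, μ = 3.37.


a = λ/μ = 4.1306; ρ = a/5 = 0.8261
P₀ = 0.010509
Lq = P₀·a^c·ρ / (c!·(1−ρ)²) = 0.010509·1202.39364·0.8261/(120·0.03024)
= 2.87686

Final: 2.87686


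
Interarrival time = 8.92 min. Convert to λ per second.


λ = 1/(interarrival time) in consistent units.
1 second = 0.0166667 min, so λ = 0.0166667/8.92 = 0.001868 per second

Final: 0.001868 /sec


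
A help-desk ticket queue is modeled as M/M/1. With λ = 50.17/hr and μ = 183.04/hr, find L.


ρ = λ/μ = 50.17/183.04 = 0.2741
L = ρ/(1−ρ) = 0.2741/(1 − 0.2741) = 0.2741/0.7259 = 0.3776

Final: 0.3776


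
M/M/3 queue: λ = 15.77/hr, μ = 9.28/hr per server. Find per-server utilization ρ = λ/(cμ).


ρ = λ/(cμ) = 15.77/(3·9.28) = 15.77/27.84 = 0.5665

Final: 0.5665


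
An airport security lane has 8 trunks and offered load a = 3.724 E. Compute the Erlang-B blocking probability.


B(c,a) = (a^c/c!) / Σ_{k=0}^{c} a^k/k!
a^8/8! = 0.917396
Σ terms (k=0..8): 1.00000 + 3.72400 + 6.93409 + 8.60751 + 8.01360 + 5.96853 + 3.70447 + 1.97078 + 0.91740 = 40.840362
B = 0.917396/40.840362 = 0.022463

Final: 0.022463


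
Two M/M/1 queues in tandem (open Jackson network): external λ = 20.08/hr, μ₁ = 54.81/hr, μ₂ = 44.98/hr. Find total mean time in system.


Each node sees arrival rate λ = 20.08/hr (tandem ⇒ throughput preserved).
W₁ = 1/(μ₁−λ) = 1/(54.81−20.08) = 0.02879 hr
W₂ = 1/(μ₂−λ) = 1/(44.98−20.08) = 0.04016 hr
W_total = W₁ + W₂ = 0.02879 + 0.04016 = 0.06895 hr

Final: 0.06895 hr


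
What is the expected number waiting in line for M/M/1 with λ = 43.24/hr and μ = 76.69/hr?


ρ = 43.24/76.69 = 0.5638
Lq = ρ²/(1−ρ) = 0.3179/0.4362 = 0.7288

Final: 0.7288


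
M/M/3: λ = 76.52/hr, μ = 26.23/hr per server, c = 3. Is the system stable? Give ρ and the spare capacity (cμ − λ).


Total capacity cμ = 3·26.23 = 78.69/hr
ρ = λ/(cμ) = 76.52/78.69 = 0.9724
Stable ⇔ ρ < 1: YES
Spare capacity = cμ − λ = 78.69 − 76.52 = 2.17/hr

Final: ρ = 0.9724; stable; margin = 2.17/hr


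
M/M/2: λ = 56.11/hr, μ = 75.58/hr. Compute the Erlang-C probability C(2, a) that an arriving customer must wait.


a = λ/μ = 0.7424; ρ = a/2 = 0.3712
P₀ = 0.458581 (from M/M/c formula)
C(c,a) = [a^c/(c!(1−ρ))]·P₀ = [0.55115/(2·0.6288)]·0.458581
= 0.43825·0.458581 = 0.200973

Final: 0.200973


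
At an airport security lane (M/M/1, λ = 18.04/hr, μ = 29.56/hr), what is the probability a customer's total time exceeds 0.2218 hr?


W ~ Exponential(μ−λ) for M/M/1.
μ − λ = 29.56 − 18.04 = 11.5200
P(W > t) = e^{−(μ−λ)t} = e^{−2.5551} = 0.077682

Final: 0.077682


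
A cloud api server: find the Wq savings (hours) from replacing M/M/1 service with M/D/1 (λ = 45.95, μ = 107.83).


ρ = 45.95/107.83 = 0.4261
Wq(M/M/1) = ρ/(μ−λ) = 0.4261/61.88 = 0.006886 hr
Wq(M/D/1) = ρ/(2(μ−λ)) = 0.003443 hr
Savings = 0.006886 − 0.003443 = 0.003443 hr

Final: 0.003443 hr


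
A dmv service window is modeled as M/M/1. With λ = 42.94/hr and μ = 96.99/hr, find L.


ρ = λ/μ = 42.94/96.99 = 0.4427
L = ρ/(1−ρ) = 0.4427/(1 − 0.4427) = 0.4427/0.5573 = 0.7944

Final: 0.7944


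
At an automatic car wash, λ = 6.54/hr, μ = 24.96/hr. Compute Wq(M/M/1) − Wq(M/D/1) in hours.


ρ = 6.54/24.96 = 0.2620
Wq(M/M/1) = ρ/(μ−λ) = 0.2620/18.42 = 0.01422 hr
Wq(M/D/1) = ρ/(2(μ−λ)) = 0.007112 hr
Savings = 0.01422 − 0.007112 = 0.007112 hr

Final: 0.007112 hr


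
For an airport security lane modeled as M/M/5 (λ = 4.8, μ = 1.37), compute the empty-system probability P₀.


a = λ/μ = 4.8/1.37 = 3.5036; ρ = a/c = 0.7007
Σ_{k=0}^{4} a^k/k! (terms k=0..4) = 1.00000 + 3.50365 + 6.13778 + 7.16821 + 6.27872 = 24.08837
Tail: a^5/(5!(1−ρ)) = 527.96283/(120·0.2993) = 14.70140
P₀ = 1/(24.08837 + 14.70140) = 1/38.78977 = 0.025780

Final: 0.025780


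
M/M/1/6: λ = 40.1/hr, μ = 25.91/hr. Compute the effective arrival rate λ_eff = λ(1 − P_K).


ρ = 1.5477; P_K = (1−ρ)ρ^6/(1−ρ^7) = 0.371324
λ_eff = λ(1 − P_K) = 40.1·(1 − 0.371324) = 40.1·0.628676 = 25.2099 /hr

Final: 25.2099 /hr


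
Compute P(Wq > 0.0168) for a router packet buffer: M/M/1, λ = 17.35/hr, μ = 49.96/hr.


ρ = 17.35/49.96 = 0.3473
P(Wq > t) = ρ·e^{−(μ−λ)t} = 0.3473·e^{−0.5478}
= 0.3473·0.578193 = 0.200794

Final: 0.200794


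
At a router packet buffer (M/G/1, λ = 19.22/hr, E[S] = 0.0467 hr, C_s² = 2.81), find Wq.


ρ = λ·E[S] = 19.22·0.0467 = 0.8976
E[S²] = E[S]²(1+C_s²) = 0.0467²·(1+2.81) = 0.008309
Wq = λ·E[S²]/(2(1−ρ)) = 19.22·0.008309/(2·0.1024) = 0.77960 hr

Final: 0.77960 hr


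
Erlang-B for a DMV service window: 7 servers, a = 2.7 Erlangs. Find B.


B(c,a) = (a^c/c!) / Σ_{k=0}^{c} a^k/k!
a^7/7! = 0.207547
Σ terms (k=0..7): 1.00000 + 2.70000 + 3.64500 + 3.28050 + 2.21434 + 1.19574 + 0.53808 + 0.20755 = 14.781210
B = 0.207547/14.781210 = 0.014041

Final: 0.014041


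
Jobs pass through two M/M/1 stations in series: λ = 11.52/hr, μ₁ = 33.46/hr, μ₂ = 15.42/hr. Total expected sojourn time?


Each node sees arrival rate λ = 11.52/hr (tandem ⇒ throughput preserved).
W₁ = 1/(μ₁−λ) = 1/(33.46−11.52) = 0.04558 hr
W₂ = 1/(μ₂−λ) = 1/(15.42−11.52) = 0.25641 hr
W_total = W₁ + W₂ = 0.04558 + 0.25641 = 0.30199 hr

Final: 0.30199 hr


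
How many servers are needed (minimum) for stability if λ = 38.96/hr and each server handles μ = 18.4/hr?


Stability requires cμ > λ ⇔ c > λ/μ.
λ/μ = 38.96/18.4 = 2.1174
Minimum integer c = ⌊2.1174⌋ + 1 = 3
Check: 3·18.4 = 55.20 > 38.96, while 2·18.4 = 36.80 ≤ 38.96

Final: 3 servers


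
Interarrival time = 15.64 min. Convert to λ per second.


λ = 1/(interarrival time) in consistent units.
1 second = 0.0166667 min, so λ = 0.0166667/15.64 = 0.001066 per second

Final: 0.001066 /sec


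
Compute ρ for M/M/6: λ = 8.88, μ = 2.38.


ρ = λ/(cμ) = 8.88/(6·2.38) = 8.88/14.28 = 0.6218

Final: 0.6218


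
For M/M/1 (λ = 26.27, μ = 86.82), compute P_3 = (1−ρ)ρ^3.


ρ = 26.27/86.82 = 0.3026
P_n = (1−ρ)·ρ^n = (1 − 0.3026)·0.3026^3 = 0.6974·0.027703 = 0.019320

Final: 0.019320


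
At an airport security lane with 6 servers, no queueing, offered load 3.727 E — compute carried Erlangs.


B(6,3.727) = 0.097816 (Erlang-B)
Carried load = a(1 − B) = 3.727·(1 − 0.097816) = 3.727·0.902184 = 3.3624 E

Final: 3.3624 Erlangs


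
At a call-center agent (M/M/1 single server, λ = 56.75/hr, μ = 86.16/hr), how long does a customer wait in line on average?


ρ = 56.75/86.16 = 0.6587
Wq = ρ/(μ−λ) = 0.6587/(86.16 − 56.75) = 0.6587/29.41 = 0.02240 hr

Final: 0.02240 hr


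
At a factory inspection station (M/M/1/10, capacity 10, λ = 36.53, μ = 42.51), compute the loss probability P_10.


ρ = λ/μ = 36.53/42.51 = 0.8593
P_K = (1−ρ)ρ^K/(1−ρ^(K+1)) = (0.1407·0.219576)/(1 − 0.188688)
= 0.030888/0.811312 = 0.038072

Final: 0.038072


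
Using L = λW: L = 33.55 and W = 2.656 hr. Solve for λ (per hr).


λ = L/W = 33.55/2.656 = 12.6318 /hr

Final: 12.6318 /hr


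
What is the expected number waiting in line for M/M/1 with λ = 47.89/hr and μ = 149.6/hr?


ρ = 47.89/149.6 = 0.3201
Lq = ρ²/(1−ρ) = 0.1025/0.6799 = 0.1507

Final: 0.1507


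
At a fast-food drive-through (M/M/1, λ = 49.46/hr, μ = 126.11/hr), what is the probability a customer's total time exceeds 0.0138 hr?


W ~ Exponential(μ−λ) for M/M/1.
μ − λ = 126.11 − 49.46 = 76.6500
P(W > t) = e^{−(μ−λ)t} = e^{−1.0578} = 0.347229

Final: 0.347229


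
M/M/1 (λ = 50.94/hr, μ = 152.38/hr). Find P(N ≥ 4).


ρ = 50.94/152.38 = 0.3343
P(N ≥ n) = ρ^n = 0.3343^4 = 0.012489

Final: 0.012489


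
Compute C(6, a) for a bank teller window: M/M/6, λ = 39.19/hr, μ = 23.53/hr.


a = λ/μ = 1.6655; ρ = a/6 = 0.2776
P₀ = 0.188999 (from M/M/c formula)
C(c,a) = [a^c/(c!(1−ρ))]·P₀ = [21.34617/(720·0.7224)]·0.188999
= 0.04104·0.188999 = 0.007756

Final: 0.007756


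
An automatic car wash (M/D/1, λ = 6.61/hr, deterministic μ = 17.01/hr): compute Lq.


ρ = 6.61/17.01 = 0.3886
M/D/1: Lq = ρ²/(2(1−ρ)) = 0.1510/(2·0.6114) = 0.12349

Final: 0.12349


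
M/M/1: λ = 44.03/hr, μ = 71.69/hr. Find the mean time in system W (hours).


W = 1/(μ−λ) = 1/(71.69 − 44.03) = 1/27.66 = 0.03615 hr

Final: 0.03615 hr


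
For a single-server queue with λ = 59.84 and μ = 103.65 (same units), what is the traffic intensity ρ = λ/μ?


ρ = λ/μ = 59.84/103.65 = 0.5773

Final: 0.5773


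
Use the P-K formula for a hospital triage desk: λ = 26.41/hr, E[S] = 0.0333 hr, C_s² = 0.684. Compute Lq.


ρ = λ·E[S] = 26.41·0.0333 = 0.8795
Lq = ρ²(1+C_s²)/(2(1−ρ)) = 0.7734·(1+0.684)/(2·0.1205)
= 0.7734·1.6840/0.2411 = 5.40233

Final: 5.40233


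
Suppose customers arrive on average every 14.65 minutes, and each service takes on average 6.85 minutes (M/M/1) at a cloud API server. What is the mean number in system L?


λ = 60/14.65 = 4.0956 /hr
μ = 60/6.85 = 8.7591 /hr
ρ = λ/μ = 4.0956/8.7591 = 0.4676
L = ρ/(1−ρ) = 0.4676/0.5324 = 0.8782

Final: 0.8782


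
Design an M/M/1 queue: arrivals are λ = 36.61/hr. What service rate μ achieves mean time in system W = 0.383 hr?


W = 1/(μ−λ) ⇒ μ − λ = 1/W = 1/0.383 = 2.6110
μ = λ + 1/W = 36.61 + 2.6110 = 39.2210 per hr

Final: 39.2210 /hr


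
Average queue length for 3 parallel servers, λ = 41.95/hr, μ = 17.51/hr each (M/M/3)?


a = λ/μ = 2.3958; ρ = a/3 = 0.7986
P₀ = 0.056674
Lq = P₀·a^c·ρ / (c!·(1−ρ)²) = 0.056674·13.75110·0.7986/(6·0.04057)
= 2.55705

Final: 2.55705


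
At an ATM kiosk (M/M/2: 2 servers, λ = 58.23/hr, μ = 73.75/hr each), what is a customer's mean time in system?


a = 0.7896; ρ = 0.3948; P₀ = 0.433918
Lq = P₀·a^c·ρ/(c!(1−ρ)²) = 0.14577
Wq = Lq/λ = 0.14577/58.23 = 0.002503 hr
W = Wq + 1/μ = 0.002503 + 0.01356 = 0.01606 hr

Final: 0.01606 hr


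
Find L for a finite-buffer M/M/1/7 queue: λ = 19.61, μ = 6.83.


ρ = 19.61/6.83 = 2.8712
L = ρ[1 − (K+1)ρ^K + Kρ^(K+1)] / [(1−ρ)(1−ρ^(K+1))]
Numerator: 2.8712·(1 − 8·1608.415427 + 7·4618.012668) = 55872.034659
Denominator: (-1.8712)·(-4617.012668) = 8639.154011
L = 55872.034659/8639.154011 = 6.4673

Final: 6.4673


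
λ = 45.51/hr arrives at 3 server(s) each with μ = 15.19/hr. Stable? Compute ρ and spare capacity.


Total capacity cμ = 3·15.19 = 45.57/hr
ρ = λ/(cμ) = 45.51/45.57 = 0.9987
Stable ⇔ ρ < 1: YES
Spare capacity = cμ − λ = 45.57 − 45.51 = 0.06/hr

Final: ρ = 0.9987; stable; margin = 0.06/hr


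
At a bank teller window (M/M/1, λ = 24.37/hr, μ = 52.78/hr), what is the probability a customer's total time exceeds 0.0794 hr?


W ~ Exponential(μ−λ) for M/M/1.
μ − λ = 52.78 − 24.37 = 28.4100
P(W > t) = e^{−(μ−λ)t} = e^{−2.2558} = 0.104794

Final: 0.104794


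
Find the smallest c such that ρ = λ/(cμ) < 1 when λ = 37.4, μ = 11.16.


Stability requires cμ > λ ⇔ c > λ/μ.
λ/μ = 37.4/11.16 = 3.3513
Minimum integer c = ⌊3.3513⌋ + 1 = 4
Check: 4·11.16 = 44.64 > 37.4, while 3·11.16 = 33.48 ≤ 37.4

Final: 4 servers


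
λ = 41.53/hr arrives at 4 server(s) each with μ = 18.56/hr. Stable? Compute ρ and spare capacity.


Total capacity cμ = 4·18.56 = 74.24/hr
ρ = λ/(cμ) = 41.53/74.24 = 0.5594
Stable ⇔ ρ < 1: YES
Spare capacity = cμ − λ = 74.24 − 41.53 = 32.71/hr

Final: ρ = 0.5594; stable; margin = 32.71/hr


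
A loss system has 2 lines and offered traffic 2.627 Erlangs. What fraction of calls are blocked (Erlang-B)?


B(c,a) = (a^c/c!) / Σ_{k=0}^{c} a^k/k!
a^2/2! = 3.450564
Σ terms (k=0..2): 1.00000 + 2.62700 + 3.45056 = 7.077564
B = 3.450564/7.077564 = 0.487536

Final: 0.487536


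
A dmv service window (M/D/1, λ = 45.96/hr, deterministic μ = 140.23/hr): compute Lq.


ρ = 45.96/140.23 = 0.3277
M/D/1: Lq = ρ²/(2(1−ρ)) = 0.1074/(2·0.6723) = 0.07989

Final: 0.07989


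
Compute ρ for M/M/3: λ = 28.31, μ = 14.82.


ρ = λ/(cμ) = 28.31/(3·14.82) = 28.31/44.46 = 0.6368

Final: 0.6368


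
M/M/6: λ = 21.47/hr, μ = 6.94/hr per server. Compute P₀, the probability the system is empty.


a = λ/μ = 21.47/6.94 = 3.0937; ρ = a/c = 0.5156
Σ_{k=0}^{5} a^k/k! (terms k=0..5) = 1.00000 + 3.09366 + 4.78537 + 4.93476 + 3.81662 + 2.36147 = 19.99188
Tail: a^6/(6!(1−ρ)) = 876.66858/(720·0.4844) = 2.51367
P₀ = 1/(19.99188 + 2.51367) = 1/22.50554 = 0.044433

Final: 0.044433


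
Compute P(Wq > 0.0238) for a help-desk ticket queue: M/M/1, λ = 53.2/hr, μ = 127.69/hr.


ρ = 53.2/127.69 = 0.4166
P(Wq > t) = ρ·e^{−(μ−λ)t} = 0.4166·e^{−1.7729}
= 0.4166·0.169846 = 0.070764

Final: 0.070764


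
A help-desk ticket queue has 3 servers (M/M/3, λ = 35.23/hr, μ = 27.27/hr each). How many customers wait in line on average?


a = λ/μ = 1.2919; ρ = a/3 = 0.4306
P₀ = 0.266131
Lq = P₀·a^c·ρ / (c!·(1−ρ)²) = 0.266131·2.15617·0.4306/(6·0.32418)
= 0.12704

Final: 0.12704


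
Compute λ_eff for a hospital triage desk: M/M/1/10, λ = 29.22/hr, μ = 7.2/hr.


ρ = 4.0583; P_K = (1−ρ)ρ^10/(1−ρ^11) = 0.753594
λ_eff = λ(1 − P_K) = 29.22·(1 − 0.753594) = 29.22·0.246406 = 7.2000 /hr

Final: 7.2000 /hr


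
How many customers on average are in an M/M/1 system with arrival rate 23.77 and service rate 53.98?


ρ = λ/μ = 23.77/53.98 = 0.4403
L = ρ/(1−ρ) = 0.4403/(1 − 0.4403) = 0.4403/0.5597 = 0.7868

Final: 0.7868


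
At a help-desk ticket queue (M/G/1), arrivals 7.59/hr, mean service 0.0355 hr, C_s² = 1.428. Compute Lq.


ρ = λ·E[S] = 7.59·0.0355 = 0.2694
Lq = ρ²(1+C_s²)/(2(1−ρ)) = 0.07260·(1+1.428)/(2·0.7306)
= 0.07260·2.4280/1.4611 = 0.12064

Final: 0.12064


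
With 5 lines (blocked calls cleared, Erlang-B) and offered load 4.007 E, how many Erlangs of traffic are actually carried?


B(5,4.007) = 0.199693 (Erlang-B)
Carried load = a(1 − B) = 4.007·(1 − 0.199693) = 4.007·0.800307 = 3.2068 E

Final: 3.2068 Erlangs


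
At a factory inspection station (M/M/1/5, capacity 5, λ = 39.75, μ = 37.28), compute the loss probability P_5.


ρ = λ/μ = 39.75/37.28 = 1.0663
P_K = (1−ρ)ρ^K/(1−ρ^(K+1)) = (-0.06626·1.378181)/(1 − 1.469493)
= -0.091312/-0.469493 = 0.194491

Final: 0.194491


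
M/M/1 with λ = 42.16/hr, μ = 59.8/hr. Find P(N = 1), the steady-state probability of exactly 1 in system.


ρ = 42.16/59.8 = 0.7050
P_n = (1−ρ)·ρ^n = (1 − 0.7050)·0.7050^1 = 0.2950·0.705017 = 0.207968

Final: 0.207968


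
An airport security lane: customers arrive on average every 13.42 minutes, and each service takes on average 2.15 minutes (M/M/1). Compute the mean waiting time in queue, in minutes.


λ = 60/13.42 = 4.4709 /hr
μ = 60/2.15 = 27.9070 /hr
ρ = λ/μ = 4.4709/27.9070 = 0.1602
Wq = ρ/(μ−λ) = 0.1602/(27.9070−4.4709) = 0.006836 hr
In minutes: 0.006836·60 = 0.4102 min

Final: 0.4102 min


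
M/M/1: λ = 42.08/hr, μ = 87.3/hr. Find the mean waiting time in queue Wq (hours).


ρ = 42.08/87.3 = 0.4820
Wq = ρ/(μ−λ) = 0.4820/(87.3 − 42.08) = 0.4820/45.22 = 0.01066 hr

Final: 0.01066 hr


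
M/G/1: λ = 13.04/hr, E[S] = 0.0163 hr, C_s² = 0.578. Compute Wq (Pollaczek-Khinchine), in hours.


ρ = λ·E[S] = 13.04·0.0163 = 0.2126
E[S²] = E[S]²(1+C_s²) = 0.0163²·(1+0.578) = 0.0004193
Wq = λ·E[S²]/(2(1−ρ)) = 13.04·0.0004193/(2·0.7874) = 0.003471 hr

Final: 0.003471 hr


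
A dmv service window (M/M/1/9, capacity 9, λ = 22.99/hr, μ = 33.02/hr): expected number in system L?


ρ = 22.99/33.02 = 0.6962
L = ρ[1 − (K+1)ρ^K + Kρ^(K+1)] / [(1−ρ)(1−ρ^(K+1))]
Numerator: 0.6962·(1 − 10·0.038447 + 9·0.026768) = 0.596298
Denominator: (0.3038)·(0.973232) = 0.295624
L = 0.596298/0.295624 = 2.0171

Final: 2.0171


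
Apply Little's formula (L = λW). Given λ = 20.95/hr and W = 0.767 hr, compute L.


L = λW = 20.95·0.767 = 16.0686

Final: 16.0686


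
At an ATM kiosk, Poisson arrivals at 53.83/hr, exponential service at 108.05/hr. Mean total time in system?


W = 1/(μ−λ) = 1/(108.05 − 53.83) = 1/54.22 = 0.01844 hr

Final: 0.01844 hr


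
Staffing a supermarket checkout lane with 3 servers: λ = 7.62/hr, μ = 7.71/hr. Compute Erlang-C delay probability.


a = λ/μ = 0.9883; ρ = a/3 = 0.3294
P₀ = 0.368098 (from M/M/c formula)
C(c,a) = [a^c/(c!(1−ρ))]·P₀ = [0.96539/(6·0.6706)]·0.368098
= 0.23995·0.368098 = 0.088324

Final: 0.088324


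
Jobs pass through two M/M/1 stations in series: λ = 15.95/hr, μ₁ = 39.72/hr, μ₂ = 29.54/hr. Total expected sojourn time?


Each node sees arrival rate λ = 15.95/hr (tandem ⇒ throughput preserved).
W₁ = 1/(μ₁−λ) = 1/(39.72−15.95) = 0.04207 hr
W₂ = 1/(μ₂−λ) = 1/(29.54−15.95) = 0.07358 hr
W_total = W₁ + W₂ = 0.04207 + 0.07358 = 0.11565 hr

Final: 0.11565 hr


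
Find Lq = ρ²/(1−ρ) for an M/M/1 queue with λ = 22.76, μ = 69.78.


ρ = 22.76/69.78 = 0.3262
Lq = ρ²/(1−ρ) = 0.1064/0.6738 = 0.1579

Final: 0.1579


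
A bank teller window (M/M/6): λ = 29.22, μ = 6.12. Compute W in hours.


a = 4.7745; ρ = 0.7958; P₀ = 0.006321
Lq = P₀·a^c·ρ/(c!(1−ρ)²) = 1.98386
Wq = Lq/λ = 1.98386/29.22 = 0.06789 hr
W = Wq + 1/μ = 0.06789 + 0.16340 = 0.23129 hr

Final: 0.23129 hr


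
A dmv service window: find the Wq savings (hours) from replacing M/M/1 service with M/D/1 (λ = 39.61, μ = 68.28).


ρ = 39.61/68.28 = 0.5801
Wq(M/M/1) = ρ/(μ−λ) = 0.5801/28.67 = 0.02023 hr
Wq(M/D/1) = ρ/(2(μ−λ)) = 0.01012 hr
Savings = 0.02023 − 0.01012 = 0.01012 hr

Final: 0.01012 hr


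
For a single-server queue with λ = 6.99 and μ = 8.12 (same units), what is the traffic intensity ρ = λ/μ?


ρ = λ/μ = 6.99/8.12 = 0.8608

Final: 0.8608


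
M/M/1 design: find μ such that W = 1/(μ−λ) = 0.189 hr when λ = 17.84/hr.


W = 1/(μ−λ) ⇒ μ − λ = 1/W = 1/0.189 = 5.2910
μ = λ + 1/W = 17.84 + 5.2910 = 23.1310 per hr

Final: 23.1310 /hr


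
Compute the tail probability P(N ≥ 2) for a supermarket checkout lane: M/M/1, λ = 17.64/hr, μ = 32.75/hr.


ρ = 17.64/32.75 = 0.5386
P(N ≥ n) = ρ^n = 0.5386^2 = 0.290118

Final: 0.290118


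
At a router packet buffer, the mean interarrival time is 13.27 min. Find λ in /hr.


λ = 1/(interarrival time) in consistent units.
1 hour = 60 min, so λ = 60/13.27 = 4.5215 per hour

Final: 4.5215 /hr


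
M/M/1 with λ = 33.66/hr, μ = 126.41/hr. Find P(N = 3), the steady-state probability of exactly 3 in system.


ρ = 33.66/126.41 = 0.2663
P_n = (1−ρ)·ρ^n = (1 − 0.2663)·0.2663^3 = 0.7337·0.018880 = 0.013853

Final: 0.013853


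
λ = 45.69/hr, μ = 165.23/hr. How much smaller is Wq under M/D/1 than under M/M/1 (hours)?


ρ = 45.69/165.23 = 0.2765
Wq(M/M/1) = ρ/(μ−λ) = 0.2765/119.54 = 0.002313 hr
Wq(M/D/1) = ρ/(2(μ−λ)) = 0.001157 hr
Savings = 0.002313 − 0.001157 = 0.001157 hr

Final: 0.001157 hr


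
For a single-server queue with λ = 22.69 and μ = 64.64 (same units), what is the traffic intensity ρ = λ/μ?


ρ = λ/μ = 22.69/64.64 = 0.3510

Final: 0.3510


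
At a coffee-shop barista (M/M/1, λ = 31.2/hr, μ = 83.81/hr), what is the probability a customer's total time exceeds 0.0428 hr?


W ~ Exponential(μ−λ) for M/M/1.
μ − λ = 83.81 − 31.2 = 52.6100
P(W > t) = e^{−(μ−λ)t} = e^{−2.2517} = 0.105219

Final: 0.105219


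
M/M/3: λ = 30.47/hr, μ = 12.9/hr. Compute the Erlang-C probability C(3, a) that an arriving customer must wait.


a = λ/μ = 2.3620; ρ = a/3 = 0.7873
P₀ = 0.060682 (from M/M/c formula)
C(c,a) = [a^c/(c!(1−ρ))]·P₀ = [13.17796/(6·0.2127)]·0.060682
= 10.32781·0.060682 = 0.626711

Final: 0.626711


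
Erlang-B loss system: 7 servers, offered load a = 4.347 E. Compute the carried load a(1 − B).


B(7,4.347) = 0.081405 (Erlang-B)
Carried load = a(1 − B) = 4.347·(1 − 0.081405) = 4.347·0.918595 = 3.9931 E

Final: 3.9931 Erlangs
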